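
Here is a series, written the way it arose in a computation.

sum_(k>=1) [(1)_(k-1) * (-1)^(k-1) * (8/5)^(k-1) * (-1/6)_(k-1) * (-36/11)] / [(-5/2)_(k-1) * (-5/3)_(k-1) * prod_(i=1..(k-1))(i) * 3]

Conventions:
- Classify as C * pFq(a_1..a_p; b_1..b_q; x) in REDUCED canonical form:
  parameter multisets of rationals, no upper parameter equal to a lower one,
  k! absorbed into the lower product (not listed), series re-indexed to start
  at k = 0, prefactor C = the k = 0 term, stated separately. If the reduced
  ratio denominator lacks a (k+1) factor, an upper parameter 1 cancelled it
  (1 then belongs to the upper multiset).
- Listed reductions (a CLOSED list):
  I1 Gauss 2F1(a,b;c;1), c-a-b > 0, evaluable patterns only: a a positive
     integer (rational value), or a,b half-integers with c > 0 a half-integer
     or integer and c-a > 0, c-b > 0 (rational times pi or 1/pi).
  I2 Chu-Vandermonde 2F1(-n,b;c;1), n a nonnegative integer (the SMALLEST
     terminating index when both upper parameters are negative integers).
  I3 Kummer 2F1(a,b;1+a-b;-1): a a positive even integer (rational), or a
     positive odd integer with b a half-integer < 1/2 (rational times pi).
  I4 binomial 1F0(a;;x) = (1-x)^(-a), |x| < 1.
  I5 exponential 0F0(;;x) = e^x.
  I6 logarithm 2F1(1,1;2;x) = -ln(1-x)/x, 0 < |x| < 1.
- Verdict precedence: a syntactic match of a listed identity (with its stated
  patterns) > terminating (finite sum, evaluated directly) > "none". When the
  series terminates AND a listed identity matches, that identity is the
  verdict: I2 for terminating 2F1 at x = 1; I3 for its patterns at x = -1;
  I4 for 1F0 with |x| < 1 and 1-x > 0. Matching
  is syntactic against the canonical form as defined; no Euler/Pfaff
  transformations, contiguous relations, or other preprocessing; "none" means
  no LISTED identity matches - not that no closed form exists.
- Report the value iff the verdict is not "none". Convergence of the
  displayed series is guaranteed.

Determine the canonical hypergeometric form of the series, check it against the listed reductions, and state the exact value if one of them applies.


First insight: t_0 being -12/11, the constant factors (C = -12/11) combine into one prefactor.
Step ratio: r(k) = (-8/5) * (k-1/6) (k+1) / [(k-5/2) (k-5/3) (k+1)] - rational; roots negated = parameters, x = (-8/5), C = -12/11.

x = -8/5 here; the reduced form reads 2F2, upper {-1/6, 1}, lower {-5/2, -5/3}, C = -12/11. Verdict: none. Every listed pattern misses the 2F2 form at -8/5, upper {-1/6, 1}.


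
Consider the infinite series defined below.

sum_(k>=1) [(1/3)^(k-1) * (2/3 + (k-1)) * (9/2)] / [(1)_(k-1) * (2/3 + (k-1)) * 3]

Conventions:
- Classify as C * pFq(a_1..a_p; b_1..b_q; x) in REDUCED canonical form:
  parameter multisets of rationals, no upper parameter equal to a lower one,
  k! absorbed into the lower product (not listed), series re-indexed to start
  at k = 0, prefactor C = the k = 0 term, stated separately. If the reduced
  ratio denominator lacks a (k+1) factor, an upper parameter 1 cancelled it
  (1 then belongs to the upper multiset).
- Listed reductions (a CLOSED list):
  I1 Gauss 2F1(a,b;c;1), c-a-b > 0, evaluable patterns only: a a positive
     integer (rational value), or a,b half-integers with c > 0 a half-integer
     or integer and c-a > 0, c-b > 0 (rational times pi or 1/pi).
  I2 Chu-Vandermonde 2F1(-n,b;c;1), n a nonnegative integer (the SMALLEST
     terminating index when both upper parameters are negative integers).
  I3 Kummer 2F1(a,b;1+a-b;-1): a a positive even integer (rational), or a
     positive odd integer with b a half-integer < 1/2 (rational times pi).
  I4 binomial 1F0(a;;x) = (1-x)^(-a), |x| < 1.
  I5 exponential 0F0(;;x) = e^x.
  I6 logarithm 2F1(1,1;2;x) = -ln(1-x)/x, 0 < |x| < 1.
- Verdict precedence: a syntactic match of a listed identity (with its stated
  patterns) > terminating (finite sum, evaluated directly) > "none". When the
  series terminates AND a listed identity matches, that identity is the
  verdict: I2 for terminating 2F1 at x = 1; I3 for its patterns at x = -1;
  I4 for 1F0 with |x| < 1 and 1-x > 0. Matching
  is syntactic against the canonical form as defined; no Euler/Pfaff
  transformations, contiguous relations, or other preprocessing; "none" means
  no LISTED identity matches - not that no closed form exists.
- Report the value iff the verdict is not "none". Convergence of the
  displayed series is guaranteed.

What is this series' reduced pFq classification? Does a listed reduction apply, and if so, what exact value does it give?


Canonical form: C = 3/2 times 0F0 with upper {-}, lower {-}, x = 1/3. Verdict: this is exponential (I5) (the 0F0 exponential series at x = 1/3). Value: (3/2) * e^(1/3).

Key step: x = (1/3) and striking the common factor k + 2/3 reduces the term (prefactor 3/2).
Ratio: r(k) = (1/3) * 1 / [(k+1)] - rational; roots negated = parameters, x = (1/3), C = 3/2.


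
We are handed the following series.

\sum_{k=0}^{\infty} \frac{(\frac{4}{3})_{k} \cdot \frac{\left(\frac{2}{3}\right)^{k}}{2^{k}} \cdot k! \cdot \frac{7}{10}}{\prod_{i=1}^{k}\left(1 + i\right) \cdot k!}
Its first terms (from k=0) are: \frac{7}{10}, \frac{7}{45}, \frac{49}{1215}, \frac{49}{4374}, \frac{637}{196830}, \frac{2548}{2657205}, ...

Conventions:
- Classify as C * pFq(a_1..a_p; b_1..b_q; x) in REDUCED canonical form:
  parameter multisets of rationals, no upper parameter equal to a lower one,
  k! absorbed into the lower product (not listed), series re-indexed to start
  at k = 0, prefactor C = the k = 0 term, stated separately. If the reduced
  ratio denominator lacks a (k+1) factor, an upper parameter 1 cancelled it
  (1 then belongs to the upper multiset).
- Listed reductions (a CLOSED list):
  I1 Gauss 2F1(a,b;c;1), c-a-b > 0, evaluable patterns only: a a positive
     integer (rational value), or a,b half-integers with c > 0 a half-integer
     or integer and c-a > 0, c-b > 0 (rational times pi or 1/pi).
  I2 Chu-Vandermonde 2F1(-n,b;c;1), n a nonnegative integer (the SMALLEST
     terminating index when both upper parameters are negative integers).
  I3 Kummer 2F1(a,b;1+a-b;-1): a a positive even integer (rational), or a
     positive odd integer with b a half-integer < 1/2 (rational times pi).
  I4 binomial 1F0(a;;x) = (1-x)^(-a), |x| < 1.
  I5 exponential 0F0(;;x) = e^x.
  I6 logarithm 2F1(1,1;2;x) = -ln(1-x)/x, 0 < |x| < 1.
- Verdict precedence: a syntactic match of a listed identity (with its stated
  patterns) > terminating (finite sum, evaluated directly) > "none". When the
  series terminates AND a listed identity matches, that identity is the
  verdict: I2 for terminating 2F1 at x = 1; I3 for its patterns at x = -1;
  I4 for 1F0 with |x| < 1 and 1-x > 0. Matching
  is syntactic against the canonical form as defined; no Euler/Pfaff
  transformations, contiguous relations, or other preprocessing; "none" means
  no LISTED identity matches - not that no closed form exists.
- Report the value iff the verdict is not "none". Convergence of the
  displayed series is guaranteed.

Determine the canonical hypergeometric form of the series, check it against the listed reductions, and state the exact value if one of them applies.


The series (x = \frac{1}{3}) is 2F1: upper {1, \frac{4}{3}}, lower {2}, prefactor \frac{7}{10}. Verdict: none. A 2F1 with upper {1, \frac{4}{3}} fits none of I1-I6 at x = \frac{1}{3}; the sum runs forever.

The tell: from the first term \frac{7}{10}: the factorial ratio (C = 7/10, x = 1/3) (k+a-1)!/(a-1)! is a rising factorial (a)_k.
Adjacent-term ratio: r(k) = \frac{1}{3} * (k+1) (k+\frac{4}{3}) / [(k+2) (k+1)] - poly over poly, x = \frac{1}{3} from leading terms; C = \frac{7}{10} at k = 0.


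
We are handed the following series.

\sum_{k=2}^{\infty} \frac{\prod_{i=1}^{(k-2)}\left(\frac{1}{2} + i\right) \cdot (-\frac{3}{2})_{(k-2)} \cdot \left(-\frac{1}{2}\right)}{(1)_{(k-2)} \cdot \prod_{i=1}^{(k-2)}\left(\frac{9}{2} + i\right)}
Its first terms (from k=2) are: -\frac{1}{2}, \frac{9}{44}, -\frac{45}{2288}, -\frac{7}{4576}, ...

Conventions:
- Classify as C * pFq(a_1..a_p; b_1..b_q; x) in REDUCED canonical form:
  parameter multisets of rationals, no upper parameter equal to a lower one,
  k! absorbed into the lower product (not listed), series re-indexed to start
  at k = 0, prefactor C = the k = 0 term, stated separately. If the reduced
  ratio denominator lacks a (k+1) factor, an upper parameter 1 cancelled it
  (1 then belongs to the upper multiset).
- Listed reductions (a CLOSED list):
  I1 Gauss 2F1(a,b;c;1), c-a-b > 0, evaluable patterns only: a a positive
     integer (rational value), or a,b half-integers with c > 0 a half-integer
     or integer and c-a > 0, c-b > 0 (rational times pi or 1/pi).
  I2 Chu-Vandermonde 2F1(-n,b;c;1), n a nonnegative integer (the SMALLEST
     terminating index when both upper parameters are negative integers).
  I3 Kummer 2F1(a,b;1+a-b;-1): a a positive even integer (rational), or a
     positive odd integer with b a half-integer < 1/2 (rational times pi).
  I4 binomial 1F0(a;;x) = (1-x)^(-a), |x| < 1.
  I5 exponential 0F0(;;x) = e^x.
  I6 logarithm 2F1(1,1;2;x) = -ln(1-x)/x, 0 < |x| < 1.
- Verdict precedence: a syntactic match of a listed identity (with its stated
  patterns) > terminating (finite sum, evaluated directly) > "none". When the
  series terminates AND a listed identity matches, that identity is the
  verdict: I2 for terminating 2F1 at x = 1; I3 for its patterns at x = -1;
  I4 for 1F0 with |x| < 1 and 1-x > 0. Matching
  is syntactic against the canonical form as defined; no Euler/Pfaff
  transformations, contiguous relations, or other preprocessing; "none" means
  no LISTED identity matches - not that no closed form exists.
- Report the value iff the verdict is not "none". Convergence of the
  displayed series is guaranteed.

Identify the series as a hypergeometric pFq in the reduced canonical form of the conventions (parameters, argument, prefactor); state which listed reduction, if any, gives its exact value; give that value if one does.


Structural cue: with t_0 = -\frac{1}{2}, the running product (prefactor -1/2) telescopes to a rising factorial.
Ratio: r(k) = 1 * (k-\frac{3}{2}) (k+\frac{3}{2}) / [(k+\frac{11}{2}) (k+1)] - poly over poly, x = 1 from leading terms; C = -\frac{1}{2} at k = 0.

This is -\frac{1}{2} * 2F1(-\frac{3}{2}, \frac{3}{2}; \frac{11}{2}; 1) in reduced canonical form. Verdict: Gauss's theorem I1 (half-integer case) fires (x = 1; upper {-\frac{3}{2}, \frac{3}{2}} half-integers, c = \frac{11}{2} in the evaluable pattern). Value: \left(-\frac{6615}{65536}\right) \cdot \pi.


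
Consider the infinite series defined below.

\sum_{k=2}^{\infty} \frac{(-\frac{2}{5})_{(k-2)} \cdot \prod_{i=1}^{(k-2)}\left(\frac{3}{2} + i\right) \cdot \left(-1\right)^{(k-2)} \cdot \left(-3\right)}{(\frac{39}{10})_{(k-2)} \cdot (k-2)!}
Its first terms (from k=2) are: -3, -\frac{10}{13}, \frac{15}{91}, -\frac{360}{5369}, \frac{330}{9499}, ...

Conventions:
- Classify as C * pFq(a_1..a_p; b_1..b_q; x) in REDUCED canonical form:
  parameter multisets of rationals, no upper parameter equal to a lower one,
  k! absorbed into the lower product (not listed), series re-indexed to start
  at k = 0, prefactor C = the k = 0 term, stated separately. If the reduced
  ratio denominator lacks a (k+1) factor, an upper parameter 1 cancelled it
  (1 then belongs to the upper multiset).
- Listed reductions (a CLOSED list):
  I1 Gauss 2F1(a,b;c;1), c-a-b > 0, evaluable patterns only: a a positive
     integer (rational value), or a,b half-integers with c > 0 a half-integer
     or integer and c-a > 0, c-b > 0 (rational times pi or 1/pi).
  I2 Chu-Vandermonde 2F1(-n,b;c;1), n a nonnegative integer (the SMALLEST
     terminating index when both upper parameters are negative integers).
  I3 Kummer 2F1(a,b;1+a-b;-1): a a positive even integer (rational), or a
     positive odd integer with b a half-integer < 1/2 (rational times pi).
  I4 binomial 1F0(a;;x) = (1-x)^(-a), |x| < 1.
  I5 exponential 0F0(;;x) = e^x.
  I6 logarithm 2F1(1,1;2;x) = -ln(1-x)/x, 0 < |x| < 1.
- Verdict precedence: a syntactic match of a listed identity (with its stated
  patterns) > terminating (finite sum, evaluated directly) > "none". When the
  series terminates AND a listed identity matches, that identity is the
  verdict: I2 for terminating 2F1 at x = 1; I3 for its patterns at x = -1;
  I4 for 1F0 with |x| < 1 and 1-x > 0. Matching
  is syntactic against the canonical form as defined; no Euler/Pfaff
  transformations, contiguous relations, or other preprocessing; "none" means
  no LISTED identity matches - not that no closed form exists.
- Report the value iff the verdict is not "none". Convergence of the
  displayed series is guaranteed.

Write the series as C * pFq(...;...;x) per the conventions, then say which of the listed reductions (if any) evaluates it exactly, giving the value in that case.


With C = -3: the canonical form is 2F1(-\frac{2}{5}, \frac{5}{2}; \frac{39}{10}; -1). Verdict: none. Every listed pattern misses the 2F1 form at -1, upper {-\frac{2}{5}, \frac{5}{2}}.

Key observation: t_0 being -3, the running product (C = -3) telescopes to a rising factorial.
Consecutive-term ratio: r(k) = -1 * (k-\frac{2}{5}) (k+\frac{5}{2}) / [(k+\frac{39}{10}) (k+1)] - rational in k. x = -1; t_0 = -3; negate the roots.


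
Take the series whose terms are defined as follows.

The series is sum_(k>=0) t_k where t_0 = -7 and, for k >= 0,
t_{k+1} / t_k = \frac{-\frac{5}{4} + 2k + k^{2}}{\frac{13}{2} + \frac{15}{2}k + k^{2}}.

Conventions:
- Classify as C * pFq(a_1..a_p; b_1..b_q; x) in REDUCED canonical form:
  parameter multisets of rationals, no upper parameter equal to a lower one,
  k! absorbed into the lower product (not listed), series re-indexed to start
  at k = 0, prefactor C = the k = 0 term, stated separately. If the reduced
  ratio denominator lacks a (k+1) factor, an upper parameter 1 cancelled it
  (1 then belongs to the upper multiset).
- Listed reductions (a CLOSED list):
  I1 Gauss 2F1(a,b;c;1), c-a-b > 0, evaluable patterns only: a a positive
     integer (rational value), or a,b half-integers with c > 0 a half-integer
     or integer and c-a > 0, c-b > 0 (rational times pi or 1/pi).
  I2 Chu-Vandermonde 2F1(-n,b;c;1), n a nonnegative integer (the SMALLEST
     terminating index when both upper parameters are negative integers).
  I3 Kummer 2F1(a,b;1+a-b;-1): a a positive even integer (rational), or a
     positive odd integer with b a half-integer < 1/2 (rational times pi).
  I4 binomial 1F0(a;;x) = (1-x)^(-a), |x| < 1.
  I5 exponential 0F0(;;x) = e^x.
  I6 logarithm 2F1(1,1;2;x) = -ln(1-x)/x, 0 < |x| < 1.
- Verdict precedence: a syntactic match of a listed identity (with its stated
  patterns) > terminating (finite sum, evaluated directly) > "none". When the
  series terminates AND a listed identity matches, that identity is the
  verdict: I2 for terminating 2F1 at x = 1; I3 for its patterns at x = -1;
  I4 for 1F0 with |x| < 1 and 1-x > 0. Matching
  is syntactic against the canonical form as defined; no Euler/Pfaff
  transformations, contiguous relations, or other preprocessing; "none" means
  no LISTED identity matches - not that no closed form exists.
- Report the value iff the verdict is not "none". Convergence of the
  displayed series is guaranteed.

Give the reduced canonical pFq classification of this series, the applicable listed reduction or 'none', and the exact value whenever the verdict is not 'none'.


Canonical form: C = -7 times 2F1 with upper {-\frac{1}{2}, \frac{5}{2}}, lower {\frac{13}{2}}, x = 1. Verdict (x = 1): Gauss (I1, half-integer pattern) applies (x = 1; upper {-\frac{1}{2}, \frac{5}{2}} half-integers, c = \frac{13}{2} in the evaluable pattern). Value: \left(-\frac{56595}{32768}\right) \cdot \pi.

The tell: t_0 being -7, the expanded ratio factors over Q; prefactor -7, roots give parameters.
Adjacent-term ratio: r(k) = 1 * (k-\frac{1}{2}) (k+\frac{5}{2}) / [(k+\frac{13}{2}) (k+1)] - rational in k, leading ratio 1; with t_0 = -7, classification follows.


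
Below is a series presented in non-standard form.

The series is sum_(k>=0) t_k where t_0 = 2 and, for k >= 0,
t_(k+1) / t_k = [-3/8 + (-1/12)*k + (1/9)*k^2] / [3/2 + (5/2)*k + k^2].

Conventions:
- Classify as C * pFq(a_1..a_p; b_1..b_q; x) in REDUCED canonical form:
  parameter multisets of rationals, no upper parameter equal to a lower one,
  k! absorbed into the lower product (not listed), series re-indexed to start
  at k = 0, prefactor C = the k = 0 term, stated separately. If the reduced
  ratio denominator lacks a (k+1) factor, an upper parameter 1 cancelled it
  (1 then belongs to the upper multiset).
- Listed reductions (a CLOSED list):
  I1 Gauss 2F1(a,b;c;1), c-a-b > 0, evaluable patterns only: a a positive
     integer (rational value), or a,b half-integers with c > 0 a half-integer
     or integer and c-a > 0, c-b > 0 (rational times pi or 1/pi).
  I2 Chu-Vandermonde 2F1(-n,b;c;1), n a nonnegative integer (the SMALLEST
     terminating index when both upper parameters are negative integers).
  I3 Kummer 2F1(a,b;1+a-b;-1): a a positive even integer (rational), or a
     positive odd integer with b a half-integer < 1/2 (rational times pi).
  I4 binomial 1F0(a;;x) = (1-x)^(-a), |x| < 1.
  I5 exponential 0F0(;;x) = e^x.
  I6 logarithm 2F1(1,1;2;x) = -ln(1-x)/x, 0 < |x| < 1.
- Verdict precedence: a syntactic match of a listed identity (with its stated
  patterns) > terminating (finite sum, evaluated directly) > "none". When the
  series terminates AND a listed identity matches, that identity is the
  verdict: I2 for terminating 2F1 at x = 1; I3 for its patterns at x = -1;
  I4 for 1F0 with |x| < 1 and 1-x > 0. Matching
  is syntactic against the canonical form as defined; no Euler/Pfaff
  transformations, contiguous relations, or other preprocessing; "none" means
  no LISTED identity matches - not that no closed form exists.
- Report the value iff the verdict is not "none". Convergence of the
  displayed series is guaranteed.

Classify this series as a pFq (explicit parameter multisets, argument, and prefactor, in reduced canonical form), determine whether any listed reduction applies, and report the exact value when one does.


The series (x = 1/9) is 1F0: upper {-9/4}, lower {-}, prefactor 2. Verdict: this is the binomial series (I4) (the 1F0 binomial series: exponent 9/4, x = 1/9). Hence: 2 * (8/9)^(9/4).

Structural cue: x = (1/9) and cancel k + 3/2 from the displayed ratio first; then C = 2, x = 1/9.
Step ratio: r(k) = (1/9) * (k-9/4) / [(k+1)] - poly over poly, x = (1/9) from leading terms; C = 2 at k = 0.


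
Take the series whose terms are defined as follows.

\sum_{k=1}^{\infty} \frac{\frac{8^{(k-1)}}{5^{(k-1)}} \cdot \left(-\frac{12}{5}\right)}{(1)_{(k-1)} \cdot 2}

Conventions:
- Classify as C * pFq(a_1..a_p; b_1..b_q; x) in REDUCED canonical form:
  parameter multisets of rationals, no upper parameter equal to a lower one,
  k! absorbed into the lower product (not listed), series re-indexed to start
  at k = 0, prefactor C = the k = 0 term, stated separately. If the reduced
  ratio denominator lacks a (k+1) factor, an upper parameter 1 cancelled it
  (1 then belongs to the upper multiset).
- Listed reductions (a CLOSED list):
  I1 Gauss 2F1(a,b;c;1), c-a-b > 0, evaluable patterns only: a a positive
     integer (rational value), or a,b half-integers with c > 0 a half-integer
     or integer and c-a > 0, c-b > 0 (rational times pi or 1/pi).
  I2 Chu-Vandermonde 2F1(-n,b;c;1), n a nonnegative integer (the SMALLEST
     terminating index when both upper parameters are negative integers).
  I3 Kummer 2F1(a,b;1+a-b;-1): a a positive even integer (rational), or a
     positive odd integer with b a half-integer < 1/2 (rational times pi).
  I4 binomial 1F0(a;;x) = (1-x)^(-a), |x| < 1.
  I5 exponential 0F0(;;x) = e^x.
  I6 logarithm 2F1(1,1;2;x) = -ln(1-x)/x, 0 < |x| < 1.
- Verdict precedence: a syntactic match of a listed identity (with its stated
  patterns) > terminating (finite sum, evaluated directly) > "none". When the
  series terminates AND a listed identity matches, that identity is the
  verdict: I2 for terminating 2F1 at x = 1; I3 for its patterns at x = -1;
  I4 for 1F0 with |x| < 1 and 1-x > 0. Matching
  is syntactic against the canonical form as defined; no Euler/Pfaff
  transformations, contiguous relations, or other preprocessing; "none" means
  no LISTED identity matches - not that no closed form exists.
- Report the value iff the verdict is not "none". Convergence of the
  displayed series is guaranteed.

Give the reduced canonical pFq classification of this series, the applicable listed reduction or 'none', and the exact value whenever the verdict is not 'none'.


Key step: t_0 = -\frac{6}{5} here, and the constant factors (C = -6/5) combine into one prefactor.
Adjacent-term ratio: r(k) = \frac{8}{5} * 1 / [(k+1)] - rational in k. x = \frac{8}{5}; t_0 = -\frac{6}{5}; negate the roots.

At argument \frac{8}{5}: a 0F0 with upper {-}, lower {-}, scaled by C = -\frac{6}{5}. Verdict: this is exponential (I5) (the 0F0 exponential series at x = \frac{8}{5}). Its exact value is \left(-\frac{6}{5}\right) \cdot e^{\frac{8}{5}}.


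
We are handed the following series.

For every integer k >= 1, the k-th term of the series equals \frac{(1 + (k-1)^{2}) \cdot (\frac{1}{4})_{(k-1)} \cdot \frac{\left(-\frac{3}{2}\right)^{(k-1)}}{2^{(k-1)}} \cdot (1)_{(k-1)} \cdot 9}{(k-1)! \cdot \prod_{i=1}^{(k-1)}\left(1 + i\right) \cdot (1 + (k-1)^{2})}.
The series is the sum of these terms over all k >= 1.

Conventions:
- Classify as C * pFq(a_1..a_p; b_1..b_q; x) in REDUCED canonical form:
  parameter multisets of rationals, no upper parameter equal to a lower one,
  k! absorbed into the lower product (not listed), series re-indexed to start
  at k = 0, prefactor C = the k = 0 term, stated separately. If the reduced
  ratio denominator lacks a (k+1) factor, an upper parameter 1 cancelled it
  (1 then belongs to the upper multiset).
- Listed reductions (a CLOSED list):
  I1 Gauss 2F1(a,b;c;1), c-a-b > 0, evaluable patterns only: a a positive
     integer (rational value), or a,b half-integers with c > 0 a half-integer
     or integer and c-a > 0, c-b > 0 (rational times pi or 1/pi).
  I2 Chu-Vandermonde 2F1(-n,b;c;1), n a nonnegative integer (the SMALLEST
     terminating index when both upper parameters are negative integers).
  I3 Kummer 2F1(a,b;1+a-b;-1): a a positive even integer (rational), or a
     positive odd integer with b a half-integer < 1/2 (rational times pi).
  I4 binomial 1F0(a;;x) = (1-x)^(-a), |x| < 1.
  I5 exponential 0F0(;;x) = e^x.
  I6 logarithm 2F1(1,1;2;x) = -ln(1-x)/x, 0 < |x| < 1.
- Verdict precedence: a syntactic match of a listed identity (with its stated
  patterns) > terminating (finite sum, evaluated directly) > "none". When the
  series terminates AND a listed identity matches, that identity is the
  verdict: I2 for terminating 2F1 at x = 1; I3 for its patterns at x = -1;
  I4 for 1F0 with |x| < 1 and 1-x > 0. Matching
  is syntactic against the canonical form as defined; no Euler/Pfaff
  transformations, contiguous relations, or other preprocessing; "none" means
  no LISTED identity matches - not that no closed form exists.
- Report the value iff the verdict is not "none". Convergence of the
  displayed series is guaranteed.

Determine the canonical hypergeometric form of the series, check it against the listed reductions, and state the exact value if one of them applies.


x = -\frac{3}{4} here; the reduced form reads 2F1, upper {\frac{1}{4}, 1}, lower {2}, C = 9. Verdict: none - this 2F1 at x = -\frac{3}{4} matches no listed pattern, and upper {\frac{1}{4}, 1} holds no stopper.

First insight: with t_0 = 9, the lower running product (C = 9, x = -3/4) is a rising factorial.
Consecutive-term ratio: r(k) = -\frac{3}{4} * (k+\frac{1}{4}) (k+1) / [(k+2) (k+1)] - rational in k. x = -\frac{3}{4}; t_0 = 9; negate the roots.


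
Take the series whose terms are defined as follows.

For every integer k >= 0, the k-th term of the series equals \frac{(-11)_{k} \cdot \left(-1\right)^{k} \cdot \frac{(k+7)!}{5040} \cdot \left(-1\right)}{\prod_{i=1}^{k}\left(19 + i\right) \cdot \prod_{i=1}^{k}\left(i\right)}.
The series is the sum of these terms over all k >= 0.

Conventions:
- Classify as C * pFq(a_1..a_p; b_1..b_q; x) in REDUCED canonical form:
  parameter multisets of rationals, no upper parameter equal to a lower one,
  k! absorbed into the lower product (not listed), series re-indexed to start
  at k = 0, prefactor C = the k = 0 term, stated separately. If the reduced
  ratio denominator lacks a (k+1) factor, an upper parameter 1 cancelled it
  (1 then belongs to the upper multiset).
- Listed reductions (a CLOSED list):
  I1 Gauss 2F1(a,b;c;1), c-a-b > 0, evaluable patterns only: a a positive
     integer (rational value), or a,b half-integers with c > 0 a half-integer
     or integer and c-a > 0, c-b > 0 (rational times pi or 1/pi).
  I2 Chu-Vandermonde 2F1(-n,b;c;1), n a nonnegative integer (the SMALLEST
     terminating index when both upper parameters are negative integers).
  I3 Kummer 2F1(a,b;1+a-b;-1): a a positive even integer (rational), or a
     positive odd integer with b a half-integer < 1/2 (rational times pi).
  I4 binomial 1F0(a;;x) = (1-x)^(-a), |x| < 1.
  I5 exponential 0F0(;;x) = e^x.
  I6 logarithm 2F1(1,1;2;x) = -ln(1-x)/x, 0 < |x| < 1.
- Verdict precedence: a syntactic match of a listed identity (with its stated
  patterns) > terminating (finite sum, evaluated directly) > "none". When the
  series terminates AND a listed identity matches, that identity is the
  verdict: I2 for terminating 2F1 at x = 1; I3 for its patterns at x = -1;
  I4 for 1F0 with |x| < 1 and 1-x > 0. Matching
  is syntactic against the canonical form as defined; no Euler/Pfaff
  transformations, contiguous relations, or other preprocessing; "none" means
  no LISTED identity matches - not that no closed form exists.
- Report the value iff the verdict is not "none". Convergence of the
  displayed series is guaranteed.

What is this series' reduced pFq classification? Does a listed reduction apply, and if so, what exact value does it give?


Key step: from the first term -1: the product of the first k integers (C = -1) is k!.
Consecutive-term ratio: r(k) = -1 * (k-11) (k+8) / [(k+20) (k+1)] - rational; roots negated = parameters, x = -1, C = -1.

The series (x = -1) is 2F1: upper {-11, 8}, lower {20}, prefactor -1. Verdict: the Kummer evaluation I3 matches (x = -1; c = 20 equals 1+a-b for upper {-11, 8}: listed pattern). Value: -\frac{1938}{35}.


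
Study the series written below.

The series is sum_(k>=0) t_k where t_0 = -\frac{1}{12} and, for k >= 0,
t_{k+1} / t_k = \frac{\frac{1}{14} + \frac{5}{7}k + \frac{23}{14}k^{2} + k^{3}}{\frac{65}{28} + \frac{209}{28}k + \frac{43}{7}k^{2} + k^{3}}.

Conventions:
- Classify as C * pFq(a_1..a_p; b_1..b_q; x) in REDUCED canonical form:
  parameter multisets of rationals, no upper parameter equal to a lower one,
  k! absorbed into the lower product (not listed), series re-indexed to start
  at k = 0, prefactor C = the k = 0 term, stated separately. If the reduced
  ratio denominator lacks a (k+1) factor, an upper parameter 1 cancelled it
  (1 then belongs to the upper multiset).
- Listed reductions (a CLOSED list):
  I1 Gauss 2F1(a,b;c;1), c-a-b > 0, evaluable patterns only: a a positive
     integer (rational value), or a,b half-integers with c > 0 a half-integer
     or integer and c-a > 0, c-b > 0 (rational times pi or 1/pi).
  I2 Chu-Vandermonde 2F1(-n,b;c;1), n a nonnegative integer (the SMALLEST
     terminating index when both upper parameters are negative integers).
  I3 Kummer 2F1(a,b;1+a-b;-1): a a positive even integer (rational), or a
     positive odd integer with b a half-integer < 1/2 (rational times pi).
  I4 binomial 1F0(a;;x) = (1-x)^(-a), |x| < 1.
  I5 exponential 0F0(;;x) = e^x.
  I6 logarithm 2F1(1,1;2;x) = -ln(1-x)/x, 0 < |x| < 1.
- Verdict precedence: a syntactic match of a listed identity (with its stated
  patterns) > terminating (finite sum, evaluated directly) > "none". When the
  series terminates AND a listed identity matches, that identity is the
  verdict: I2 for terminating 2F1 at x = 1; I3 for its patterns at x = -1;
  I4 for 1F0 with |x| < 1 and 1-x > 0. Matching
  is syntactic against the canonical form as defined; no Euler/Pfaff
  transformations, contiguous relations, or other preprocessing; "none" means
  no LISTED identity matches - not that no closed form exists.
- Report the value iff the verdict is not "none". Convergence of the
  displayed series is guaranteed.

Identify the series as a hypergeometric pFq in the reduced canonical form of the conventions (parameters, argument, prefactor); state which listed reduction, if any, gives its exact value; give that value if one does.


The tell: with t_0 = -\frac{1}{12}, the parameter 1/2 appears in both the upper and lower lists and cancels.
Adjacent-term ratio: r(k) = 1 * (k+\frac{1}{7}) (k+1) / [(k+\frac{65}{14}) (k+1)] - rational in k. x = 1; t_0 = -\frac{1}{12}; negate the roots.

Prefactor -\frac{1}{12}, argument 1: 2F1 with upper {\frac{1}{7}, 1} over lower {\frac{65}{14}}. Verdict: Gauss (I1, integer-parameter pattern) applies (x = 1: the Gamma ratio telescopes since c-a-b = 7/2 > 0 and a = 1 in Z>0). Exact value: -\frac{17}{196}.


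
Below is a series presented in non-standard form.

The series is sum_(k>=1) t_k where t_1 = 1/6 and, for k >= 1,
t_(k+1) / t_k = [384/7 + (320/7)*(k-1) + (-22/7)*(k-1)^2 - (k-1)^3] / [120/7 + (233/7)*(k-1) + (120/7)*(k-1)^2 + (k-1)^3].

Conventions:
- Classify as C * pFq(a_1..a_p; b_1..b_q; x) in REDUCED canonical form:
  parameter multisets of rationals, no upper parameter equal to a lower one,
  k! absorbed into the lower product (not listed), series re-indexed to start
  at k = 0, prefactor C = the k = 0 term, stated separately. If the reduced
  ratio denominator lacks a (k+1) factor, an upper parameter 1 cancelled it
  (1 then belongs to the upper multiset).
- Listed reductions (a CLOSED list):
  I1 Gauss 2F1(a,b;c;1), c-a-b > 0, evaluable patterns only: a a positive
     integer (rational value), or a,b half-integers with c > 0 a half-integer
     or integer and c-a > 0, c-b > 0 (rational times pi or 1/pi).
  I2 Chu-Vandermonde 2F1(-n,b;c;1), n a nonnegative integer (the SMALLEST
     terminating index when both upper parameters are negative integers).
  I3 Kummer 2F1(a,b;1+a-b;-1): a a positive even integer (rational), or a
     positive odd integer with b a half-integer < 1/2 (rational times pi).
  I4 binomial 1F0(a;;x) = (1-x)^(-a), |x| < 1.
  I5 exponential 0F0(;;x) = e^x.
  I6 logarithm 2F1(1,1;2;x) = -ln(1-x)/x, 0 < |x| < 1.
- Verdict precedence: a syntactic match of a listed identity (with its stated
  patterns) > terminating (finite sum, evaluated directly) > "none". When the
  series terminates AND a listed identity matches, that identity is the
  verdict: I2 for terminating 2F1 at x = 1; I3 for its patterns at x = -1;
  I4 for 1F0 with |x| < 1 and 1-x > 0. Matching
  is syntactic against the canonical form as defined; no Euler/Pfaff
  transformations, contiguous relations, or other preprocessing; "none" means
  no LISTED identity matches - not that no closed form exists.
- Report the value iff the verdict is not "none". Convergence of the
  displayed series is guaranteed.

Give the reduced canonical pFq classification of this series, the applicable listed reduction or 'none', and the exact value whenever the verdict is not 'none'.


The tell: x = (-1) and the parameter 8/7 appears in both the upper and lower lists and cancels.
Consecutive-term ratio: r(k) = (-1) * (k-6) (k+8) / [(k+15) (k+1)] ; factor over Q: parameters, x = (-1), and C = 1/6.

Prefactor 1/6, argument -1: 2F1 with upper {-6, 8} over lower {15}. Verdict: this is Kummer's theorem (I3) (x = -1; c = 15 equals 1+a-b for upper {-6, 8}: listed pattern). Value: 143/60.


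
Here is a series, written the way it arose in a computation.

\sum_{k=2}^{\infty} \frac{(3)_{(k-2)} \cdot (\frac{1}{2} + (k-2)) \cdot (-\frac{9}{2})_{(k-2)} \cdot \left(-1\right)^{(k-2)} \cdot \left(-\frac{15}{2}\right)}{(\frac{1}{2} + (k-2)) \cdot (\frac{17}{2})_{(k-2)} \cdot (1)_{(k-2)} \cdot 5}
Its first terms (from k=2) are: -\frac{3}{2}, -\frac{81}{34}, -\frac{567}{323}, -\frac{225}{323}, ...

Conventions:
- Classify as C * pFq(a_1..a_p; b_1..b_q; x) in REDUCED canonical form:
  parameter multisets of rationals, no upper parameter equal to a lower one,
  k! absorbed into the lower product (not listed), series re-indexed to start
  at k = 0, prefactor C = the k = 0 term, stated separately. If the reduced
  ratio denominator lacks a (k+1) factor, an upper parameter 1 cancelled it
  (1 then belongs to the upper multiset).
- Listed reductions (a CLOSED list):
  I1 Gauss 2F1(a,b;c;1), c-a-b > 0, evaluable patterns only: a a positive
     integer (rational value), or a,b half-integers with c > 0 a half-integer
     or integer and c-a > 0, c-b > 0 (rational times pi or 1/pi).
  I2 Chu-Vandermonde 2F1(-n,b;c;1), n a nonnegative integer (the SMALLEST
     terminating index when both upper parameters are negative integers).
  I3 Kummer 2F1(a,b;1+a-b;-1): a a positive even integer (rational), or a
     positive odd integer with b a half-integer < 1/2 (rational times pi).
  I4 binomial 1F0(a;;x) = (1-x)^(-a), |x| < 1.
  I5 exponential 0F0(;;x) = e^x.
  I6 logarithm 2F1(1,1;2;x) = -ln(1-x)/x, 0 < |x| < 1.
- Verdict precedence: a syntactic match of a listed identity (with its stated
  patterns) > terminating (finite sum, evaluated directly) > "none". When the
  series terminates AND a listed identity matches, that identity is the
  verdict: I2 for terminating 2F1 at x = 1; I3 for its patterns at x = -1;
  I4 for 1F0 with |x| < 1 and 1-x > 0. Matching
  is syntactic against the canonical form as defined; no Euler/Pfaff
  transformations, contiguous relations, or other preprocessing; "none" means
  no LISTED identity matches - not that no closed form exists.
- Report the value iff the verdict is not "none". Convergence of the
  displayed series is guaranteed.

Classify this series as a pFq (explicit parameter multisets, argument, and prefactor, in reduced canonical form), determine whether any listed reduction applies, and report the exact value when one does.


x = -1 here; the reduced form reads 2F1, upper {-\frac{9}{2}, 3}, lower {\frac{17}{2}}, C = -\frac{3}{2}. Verdict: Kummer's theorem (I3) applies (x = -1; c = \frac{17}{2} equals 1+a-b for upper {-\frac{9}{2}, 3}: listed pattern). Value: \left(-\frac{135135}{65536}\right) \cdot \pi.

First insight: t_0 = -\frac{3}{2} here, and (1)_k (C = -3/2) is k! itself.
Term ratio: r(k) = -1 * (k-\frac{9}{2}) (k+3) / [(k+\frac{17}{2}) (k+1)] ; factor over Q: parameters, x = -1, and C = -\frac{3}{2}.


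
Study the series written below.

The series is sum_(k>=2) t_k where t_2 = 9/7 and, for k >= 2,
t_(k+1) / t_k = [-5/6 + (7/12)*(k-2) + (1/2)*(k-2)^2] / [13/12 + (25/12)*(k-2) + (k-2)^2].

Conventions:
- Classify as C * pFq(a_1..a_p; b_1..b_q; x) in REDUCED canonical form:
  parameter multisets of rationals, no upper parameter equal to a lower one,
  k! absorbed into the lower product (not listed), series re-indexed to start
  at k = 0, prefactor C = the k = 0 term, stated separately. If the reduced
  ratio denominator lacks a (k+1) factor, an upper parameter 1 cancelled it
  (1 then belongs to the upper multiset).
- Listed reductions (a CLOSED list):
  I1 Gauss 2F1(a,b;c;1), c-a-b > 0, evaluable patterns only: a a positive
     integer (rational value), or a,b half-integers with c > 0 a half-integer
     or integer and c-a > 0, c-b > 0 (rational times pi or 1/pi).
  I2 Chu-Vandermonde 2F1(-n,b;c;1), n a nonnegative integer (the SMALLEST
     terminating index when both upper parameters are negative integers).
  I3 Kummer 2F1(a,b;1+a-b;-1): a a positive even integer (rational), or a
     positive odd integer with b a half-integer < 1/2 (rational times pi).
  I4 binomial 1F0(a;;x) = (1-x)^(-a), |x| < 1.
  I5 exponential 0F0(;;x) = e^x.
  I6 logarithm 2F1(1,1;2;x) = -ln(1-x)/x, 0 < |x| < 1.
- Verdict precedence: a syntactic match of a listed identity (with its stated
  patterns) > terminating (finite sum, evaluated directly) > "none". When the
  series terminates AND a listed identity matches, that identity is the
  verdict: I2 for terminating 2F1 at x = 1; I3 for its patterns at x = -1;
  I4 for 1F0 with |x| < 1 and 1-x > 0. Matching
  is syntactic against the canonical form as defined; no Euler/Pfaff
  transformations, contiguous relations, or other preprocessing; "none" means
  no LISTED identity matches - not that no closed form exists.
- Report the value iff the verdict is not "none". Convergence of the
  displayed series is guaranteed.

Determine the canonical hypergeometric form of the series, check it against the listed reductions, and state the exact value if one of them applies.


Prefactor 9/7, argument 1/2: 2F1 with upper {-5/6, 2} over lower {13/12}. Verdict: none - this 2F1 at x = 1/2 matches no listed pattern, and upper {-5/6, 2} holds no stopper.

The tell: with t_0 = 9/7, the expanded ratio factors over Q; prefactor 9/7, roots give parameters.
Step ratio: r(k) = (1/2) * (k-5/6) (k+2) / [(k+13/12) (k+1)] - rational; roots negated = parameters, x = (1/2), C = 9/7.


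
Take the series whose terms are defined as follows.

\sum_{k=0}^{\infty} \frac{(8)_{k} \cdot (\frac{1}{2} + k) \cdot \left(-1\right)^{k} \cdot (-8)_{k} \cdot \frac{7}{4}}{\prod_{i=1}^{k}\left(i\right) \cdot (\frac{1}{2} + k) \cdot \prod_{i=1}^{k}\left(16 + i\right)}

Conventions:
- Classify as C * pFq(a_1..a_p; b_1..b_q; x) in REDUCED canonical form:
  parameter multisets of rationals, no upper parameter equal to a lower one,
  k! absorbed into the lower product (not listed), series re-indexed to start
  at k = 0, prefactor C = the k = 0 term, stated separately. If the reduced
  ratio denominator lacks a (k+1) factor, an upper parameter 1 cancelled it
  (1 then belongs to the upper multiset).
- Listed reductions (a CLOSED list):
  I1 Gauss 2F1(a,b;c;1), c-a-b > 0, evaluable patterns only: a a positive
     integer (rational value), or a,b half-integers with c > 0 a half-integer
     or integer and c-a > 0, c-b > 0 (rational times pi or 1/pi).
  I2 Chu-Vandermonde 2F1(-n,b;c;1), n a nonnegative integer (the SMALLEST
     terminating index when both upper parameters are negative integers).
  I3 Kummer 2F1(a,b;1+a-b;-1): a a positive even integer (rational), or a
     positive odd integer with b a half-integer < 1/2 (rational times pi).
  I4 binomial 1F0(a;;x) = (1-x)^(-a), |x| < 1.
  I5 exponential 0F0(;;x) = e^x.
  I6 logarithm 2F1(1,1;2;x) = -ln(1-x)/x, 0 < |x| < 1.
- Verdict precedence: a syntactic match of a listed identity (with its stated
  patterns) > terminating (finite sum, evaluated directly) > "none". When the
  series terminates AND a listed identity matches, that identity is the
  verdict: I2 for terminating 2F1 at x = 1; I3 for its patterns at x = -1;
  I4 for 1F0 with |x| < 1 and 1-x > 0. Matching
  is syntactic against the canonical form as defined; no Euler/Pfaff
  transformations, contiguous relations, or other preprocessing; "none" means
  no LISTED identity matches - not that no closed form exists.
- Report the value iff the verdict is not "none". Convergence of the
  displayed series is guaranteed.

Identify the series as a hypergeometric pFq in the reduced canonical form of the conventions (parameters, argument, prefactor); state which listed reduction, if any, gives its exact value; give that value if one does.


Prefactor \frac{7}{4}, argument -1: 2F1 with upper {-8, 8} over lower {17}. Verdict: Kummer (I3) matches (x = -1; c = 17 equals 1+a-b for upper {-8, 8}: listed pattern). Sum: \frac{91}{2}.

Key step: t_0 = \frac{7}{4} here, and the lower running product (C = 7/4) is a rising factorial.
Step ratio: r(k) = -1 * (k-8) (k+8) / [(k+17) (k+1)] - rational in k. x = -1; t_0 = \frac{7}{4}; negate the roots.


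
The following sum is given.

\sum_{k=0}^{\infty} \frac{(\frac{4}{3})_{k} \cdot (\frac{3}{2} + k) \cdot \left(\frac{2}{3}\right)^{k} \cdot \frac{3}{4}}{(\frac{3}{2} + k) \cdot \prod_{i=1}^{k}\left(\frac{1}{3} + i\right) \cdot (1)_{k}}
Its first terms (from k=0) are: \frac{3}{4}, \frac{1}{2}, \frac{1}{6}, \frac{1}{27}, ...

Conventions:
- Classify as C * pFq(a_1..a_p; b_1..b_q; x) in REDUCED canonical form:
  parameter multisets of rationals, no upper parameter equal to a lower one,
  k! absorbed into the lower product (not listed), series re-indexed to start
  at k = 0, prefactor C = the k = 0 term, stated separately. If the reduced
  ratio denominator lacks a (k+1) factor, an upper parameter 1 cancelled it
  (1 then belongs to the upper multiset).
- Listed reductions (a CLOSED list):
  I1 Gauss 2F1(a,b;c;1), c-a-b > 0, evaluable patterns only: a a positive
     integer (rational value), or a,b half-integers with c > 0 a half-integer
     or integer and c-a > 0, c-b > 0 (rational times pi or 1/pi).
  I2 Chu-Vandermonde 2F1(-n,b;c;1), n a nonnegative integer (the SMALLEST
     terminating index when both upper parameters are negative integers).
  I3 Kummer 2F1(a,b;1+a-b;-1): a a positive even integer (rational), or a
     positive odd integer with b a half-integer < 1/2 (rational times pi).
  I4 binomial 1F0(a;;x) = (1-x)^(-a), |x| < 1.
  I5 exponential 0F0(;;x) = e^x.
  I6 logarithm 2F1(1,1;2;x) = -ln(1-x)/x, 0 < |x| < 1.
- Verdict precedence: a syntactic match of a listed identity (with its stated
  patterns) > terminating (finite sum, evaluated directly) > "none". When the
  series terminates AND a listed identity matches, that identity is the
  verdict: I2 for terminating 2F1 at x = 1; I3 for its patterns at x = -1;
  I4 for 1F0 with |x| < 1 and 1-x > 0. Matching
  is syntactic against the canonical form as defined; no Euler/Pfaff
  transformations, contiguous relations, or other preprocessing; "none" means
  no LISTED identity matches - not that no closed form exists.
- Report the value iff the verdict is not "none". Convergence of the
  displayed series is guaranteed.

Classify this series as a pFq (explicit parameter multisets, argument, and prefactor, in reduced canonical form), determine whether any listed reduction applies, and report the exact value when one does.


At argument \frac{2}{3}: a 0F0 with upper {-}, lower {-}, scaled by C = \frac{3}{4}. Verdict (x = \frac{2}{3}): exponential (I5) applies (the 0F0 exponential series at x = \frac{2}{3}). Its exact value is \frac{3}{4} \cdot e^{\frac{2}{3}}.

Key observation: t_0 = \frac{3}{4} here, and (1)_k (C = 3/4) is k! itself.
Adjacent-term ratio: r(k) = \frac{2}{3} * 1 / [(k+1)] - poly over poly, x = \frac{2}{3} from leading terms; C = \frac{3}{4} at k = 0.
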